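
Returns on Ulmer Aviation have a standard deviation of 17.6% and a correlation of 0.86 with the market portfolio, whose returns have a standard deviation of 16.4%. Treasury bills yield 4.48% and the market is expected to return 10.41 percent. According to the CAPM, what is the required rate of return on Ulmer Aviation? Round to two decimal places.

β = ρ × σ_i / σ_m = 0.86 × 17.6% / 16.4% = 0.9229
MRP = 10.41% − 4.48% = 5.93%
E(R) = 4.48% + 0.9229 × 5.93% = 9.95%

9.95%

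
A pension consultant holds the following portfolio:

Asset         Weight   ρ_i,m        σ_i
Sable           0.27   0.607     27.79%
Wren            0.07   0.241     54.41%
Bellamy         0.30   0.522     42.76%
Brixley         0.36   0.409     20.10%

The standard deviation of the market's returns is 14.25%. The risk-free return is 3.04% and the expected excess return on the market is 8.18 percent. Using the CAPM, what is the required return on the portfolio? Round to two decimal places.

β_Sable = 0.607 × 27.79% / 14.25% = 1.1838
β_Wren = 0.241 × 54.41% / 14.25% = 0.9202
β_Bellamy = 0.522 × 42.76% / 14.25% = 1.5664
β_Brixley = 0.409 × 20.10% / 14.25% = 0.5769
β_P = Σ w_i β_i = 0.27×1.1838 + 0.07×0.9202 + 0.30×1.5664 + 0.36×0.5769 = 1.0616
E(R_P) = R_f + β_P × MRP = 3.04% + 1.0616 × 8.18% = 11.72%

11.72%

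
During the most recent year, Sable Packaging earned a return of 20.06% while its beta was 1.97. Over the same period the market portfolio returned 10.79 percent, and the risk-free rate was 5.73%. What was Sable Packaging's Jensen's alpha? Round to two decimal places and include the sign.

+4.36%

Market excess return = 10.79% − 5.73% = 5.06%
CAPM benchmark = R_f + β(R_m − R_f) = 5.73% + 1.97 × 5.06% = 15.6982%
α = actual − benchmark = 20.06% − 15.6982% = +4.36%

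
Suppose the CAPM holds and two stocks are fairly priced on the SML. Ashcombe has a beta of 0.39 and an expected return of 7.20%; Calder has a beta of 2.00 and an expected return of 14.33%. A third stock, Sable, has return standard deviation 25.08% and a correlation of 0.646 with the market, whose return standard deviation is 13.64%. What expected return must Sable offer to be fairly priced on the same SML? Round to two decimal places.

10.73%

MRP = (14.33% − 7.20%) / (2.00 − 0.39) = 4.4286%
R_f = 7.20% − 0.39 × 4.4286% = 5.4728%
β_Sable = ρ·σ_i/σ_m = 0.646 × 25.08 / 13.64 = 1.1878
E(R_Sable) = R_f + β × MRP = 5.4728% + 1.1878 × 4.4286% = 10.73%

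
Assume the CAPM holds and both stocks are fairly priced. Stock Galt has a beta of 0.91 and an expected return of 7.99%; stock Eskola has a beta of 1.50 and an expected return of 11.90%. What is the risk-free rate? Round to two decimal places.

Both satisfy E(R) = R_f + β·MRP, so the slope of the SML is
MRP = (11.90% − 7.99%) / (1.50 − 0.91) = 3.91% / 0.59 = 6.6271%
R_f = E(R_Galt) − β_Galt·MRP = 7.99% − 0.91 × 6.6271% = 1.9593%

1.96%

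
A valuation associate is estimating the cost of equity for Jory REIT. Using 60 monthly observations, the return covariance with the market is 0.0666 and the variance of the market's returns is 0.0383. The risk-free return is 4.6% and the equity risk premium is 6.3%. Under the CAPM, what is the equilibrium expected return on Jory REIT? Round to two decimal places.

β = Cov(R_i, R_m) / Var(R_m) = 0.0666 / 0.0383 = 1.7389
E(R) = R_f + β × MRP = 4.6% + 1.7389 × 6.3% = 15.56%

15.56%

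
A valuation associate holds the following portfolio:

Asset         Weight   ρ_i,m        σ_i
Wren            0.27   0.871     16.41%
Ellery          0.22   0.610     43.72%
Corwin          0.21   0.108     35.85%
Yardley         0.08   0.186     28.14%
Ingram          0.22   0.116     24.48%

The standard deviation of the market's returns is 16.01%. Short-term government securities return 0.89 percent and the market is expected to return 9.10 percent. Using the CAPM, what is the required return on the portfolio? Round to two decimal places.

6.83%

β_Wren = 0.871 × 16.41% / 16.01% = 0.8928
β_Ellery = 0.610 × 43.72% / 16.01% = 1.6658
β_Corwin = 0.108 × 35.85% / 16.01% = 0.2418
β_Yardley = 0.186 × 28.14% / 16.01% = 0.3269
β_Ingram = 0.116 × 24.48% / 16.01% = 0.1774
β_P = Σ w_i β_i = 0.27×0.8928 + 0.22×1.6658 + 0.21×0.2418 + 0.08×0.3269 + 0.22×0.1774 = 0.7235
MRP = 9.10% − 0.89% = 8.21%
E(R_P) = R_f + β_P × MRP = 0.89% + 0.7235 × 8.21% = 6.83%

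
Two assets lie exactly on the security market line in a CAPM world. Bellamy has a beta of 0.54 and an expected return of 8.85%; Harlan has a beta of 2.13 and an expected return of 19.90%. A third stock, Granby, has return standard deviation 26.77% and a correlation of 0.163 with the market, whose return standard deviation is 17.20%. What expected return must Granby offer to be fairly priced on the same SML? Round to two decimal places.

MRP = (19.90% − 8.85%) / (2.13 − 0.54) = 6.9497%
R_f = 8.85% − 0.54 × 6.9497% = 5.0972%
β_Granby = ρ·σ_i/σ_m = 0.163 × 26.77 / 17.20 = 0.2537
E(R_Granby) = R_f + β × MRP = 5.0972% + 0.2537 × 6.9497% = 6.86%

6.86%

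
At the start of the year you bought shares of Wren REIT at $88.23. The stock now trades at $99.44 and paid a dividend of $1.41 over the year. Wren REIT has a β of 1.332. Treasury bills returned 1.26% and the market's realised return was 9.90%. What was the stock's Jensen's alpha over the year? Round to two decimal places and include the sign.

Realised HPR = (P1 + D1 − P0) / P0 = (99.44 + 1.41 − 88.23) / 88.23 = 12.62 / 88.23 = 14.3035%
MRP = 9.90% − 1.26% = 8.64%
CAPM required = R_f + β·MRP = 1.26% + 1.332 × 8.64% = 12.76848%
α = realised − required = 14.3035% − 12.76848% = +1.54%

+1.54%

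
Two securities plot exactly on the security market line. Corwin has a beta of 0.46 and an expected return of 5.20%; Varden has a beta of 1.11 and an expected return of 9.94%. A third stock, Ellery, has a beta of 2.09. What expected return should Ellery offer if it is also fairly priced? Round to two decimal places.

MRP (SML slope) = (9.94% − 5.20%) / (1.11 − 0.46) = 4.74% / 0.65 = 7.2923%
R_f (intercept) = 5.20% − 0.46 × 7.2923% = 1.8455%
E(R_Ellery) = R_f + β × MRP = 1.8455% + 2.09 × 7.2923% = 17.09%

17.09%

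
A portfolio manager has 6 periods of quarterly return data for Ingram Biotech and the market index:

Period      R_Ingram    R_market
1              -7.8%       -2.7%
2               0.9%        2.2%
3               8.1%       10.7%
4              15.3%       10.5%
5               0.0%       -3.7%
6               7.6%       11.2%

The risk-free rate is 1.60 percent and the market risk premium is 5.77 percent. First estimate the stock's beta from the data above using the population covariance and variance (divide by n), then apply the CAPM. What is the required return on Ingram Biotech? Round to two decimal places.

Mean R_i = (-7.8 + 0.9 + 8.1 + 15.3 + 0.0 + 7.6) / 6 = 4.0167%
Mean R_m = (-2.7 + 2.2 + 10.7 + 10.5 − 3.7 + 11.2) / 6 = 4.7000%
Σ(R_i − R̄_i)(R_m − R̄_m) = 242.2100  ⇒  Cov = 242.2100 / 6 = 40.3683
Σ(R_m − R̄_m)² = 243.4600  ⇒  Var(R_m) = 243.4600 / 6 = 40.5767
β = Cov / Var(R_m) = 40.3683 / 40.5767 = 0.9949
E(R) = R_f + β × MRP = 1.60% + 0.9949 × 5.77% = 7.34%

7.34%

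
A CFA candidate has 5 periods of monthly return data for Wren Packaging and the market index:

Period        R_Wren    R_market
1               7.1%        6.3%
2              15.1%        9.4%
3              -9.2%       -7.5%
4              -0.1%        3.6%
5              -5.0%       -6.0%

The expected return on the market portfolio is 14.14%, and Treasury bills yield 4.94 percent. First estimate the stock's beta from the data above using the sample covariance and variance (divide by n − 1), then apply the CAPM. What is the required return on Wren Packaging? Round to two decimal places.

16.15%

Mean R_i = (7.1 + 15.1 − 9.2 − 0.1 − 5.0) / 5 = 1.5800%
Mean R_m = (6.3 + 9.4 − 7.5 + 3.6 − 6.0) / 5 = 1.1600%
Σ(R_i − R̄_i)(R_m − R̄_m) = 276.1460  ⇒  Cov = 276.1460 / 4 = 69.0365
Σ(R_m − R̄_m)² = 226.5320  ⇒  Var(R_m) = 226.5320 / 4 = 56.6330
β = Cov / Var(R_m) = 69.0365 / 56.6330 = 1.2190
MRP = 14.14% − 4.94% = 9.20%
E(R) = R_f + β × MRP = 4.94% + 1.2190 × 9.20% = 16.15%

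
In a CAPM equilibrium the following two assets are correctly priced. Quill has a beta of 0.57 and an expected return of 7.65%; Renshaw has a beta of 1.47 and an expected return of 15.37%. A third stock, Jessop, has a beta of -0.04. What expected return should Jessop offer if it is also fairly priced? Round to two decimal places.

MRP (SML slope) = (15.37% − 7.65%) / (1.47 − 0.57) = 7.72% / 0.90 = 8.5778%
R_f (intercept) = 7.65% − 0.57 × 8.5778% = 2.7607%
E(R_Jessop) = R_f + β × MRP = 2.7607% + -0.04 × 8.5778% = 2.42%

2.42%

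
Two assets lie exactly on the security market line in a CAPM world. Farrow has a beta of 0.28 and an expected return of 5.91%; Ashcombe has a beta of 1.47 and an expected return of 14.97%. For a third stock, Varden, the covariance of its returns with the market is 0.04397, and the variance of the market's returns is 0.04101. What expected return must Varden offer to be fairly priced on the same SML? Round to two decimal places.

11.94%

MRP = (14.97% − 5.91%) / (1.47 − 0.28) = 7.6134%
R_f = 5.91% − 0.28 × 7.6134% = 3.7782%
β_Varden = Cov / Var(R_m) = 0.04397 / 0.04101 = 1.0722
E(R_Varden) = R_f + β × MRP = 3.7782% + 1.0722 × 7.6134% = 11.94%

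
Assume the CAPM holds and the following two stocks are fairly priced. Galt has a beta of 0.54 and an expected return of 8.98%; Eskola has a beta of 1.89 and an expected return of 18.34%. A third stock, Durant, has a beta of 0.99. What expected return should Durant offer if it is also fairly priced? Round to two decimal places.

MRP (SML slope) = (18.34% − 8.98%) / (1.89 − 0.54) = 9.36% / 1.35 = 6.9333%
R_f (intercept) = 8.98% − 0.54 × 6.9333% = 5.2360%
E(R_Durant) = R_f + β × MRP = 5.2360% + 0.99 × 6.9333% = 12.10%

12.10%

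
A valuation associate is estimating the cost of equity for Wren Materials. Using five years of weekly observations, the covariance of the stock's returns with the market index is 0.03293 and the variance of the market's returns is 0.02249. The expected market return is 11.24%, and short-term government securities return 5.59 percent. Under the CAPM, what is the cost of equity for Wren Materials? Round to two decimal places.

β = Cov(R_i, R_m) / Var(R_m) = 0.03293 / 0.02249 = 1.4642
MRP = 11.24% − 5.59% = 5.65%
E(R) = R_f + β × MRP = 5.59% + 1.4642 × 5.65% = 13.86%

13.86%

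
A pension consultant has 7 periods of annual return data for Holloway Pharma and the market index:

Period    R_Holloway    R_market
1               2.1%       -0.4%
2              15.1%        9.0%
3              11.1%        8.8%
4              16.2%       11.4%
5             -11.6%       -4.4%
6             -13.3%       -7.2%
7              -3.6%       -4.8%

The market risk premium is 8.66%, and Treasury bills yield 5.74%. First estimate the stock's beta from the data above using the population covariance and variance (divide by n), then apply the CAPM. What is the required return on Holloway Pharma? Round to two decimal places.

19.02%

Mean R_i = (2.1 + 15.1 + 11.1 + 16.2 − 11.6 − 13.3 − 3.6) / 7 = 2.2857%
Mean R_m = (-0.4 + 9.0 + 8.8 + 11.4 − 4.4 − 7.2 − 4.8) / 7 = 1.7714%
Σ(R_i − R̄_i)(R_m − R̄_m) = 553.1571  ⇒  Cov = 553.1571 / 7 = 79.0224
Σ(R_m − R̄_m)² = 360.8343  ⇒  Var(R_m) = 360.8343 / 7 = 51.5478
β = Cov / Var(R_m) = 79.0224 / 51.5478 = 1.5330
E(R) = R_f + β × MRP = 5.74% + 1.5330 × 8.66% = 19.02%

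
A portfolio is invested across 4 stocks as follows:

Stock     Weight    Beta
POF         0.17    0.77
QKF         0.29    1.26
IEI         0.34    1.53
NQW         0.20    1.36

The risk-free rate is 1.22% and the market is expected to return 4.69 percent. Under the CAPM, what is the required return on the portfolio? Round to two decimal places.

5.69%

β_P = Σ w_i β_i = 0.17×0.77 + 0.29×1.26 + 0.34×1.53 + 0.20×1.36 = 1.2885
MRP = 4.69% − 1.22% = 3.47%
E(R_P) = R_f + β_P × MRP = 1.22% + 1.2885 × 3.47% = 5.69%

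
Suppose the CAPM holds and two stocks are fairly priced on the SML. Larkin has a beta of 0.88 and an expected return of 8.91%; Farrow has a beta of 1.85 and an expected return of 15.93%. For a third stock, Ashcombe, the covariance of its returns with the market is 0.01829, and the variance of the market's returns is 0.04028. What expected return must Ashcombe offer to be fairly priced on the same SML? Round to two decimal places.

MRP = (15.93% − 8.91%) / (1.85 − 0.88) = 7.2371%
R_f = 8.91% − 0.88 × 7.2371% = 2.5414%
β_Ashcombe = Cov / Var(R_m) = 0.01829 / 0.04028 = 0.4541
E(R_Ashcombe) = R_f + β × MRP = 2.5414% + 0.4541 × 7.2371% = 5.83%

5.83%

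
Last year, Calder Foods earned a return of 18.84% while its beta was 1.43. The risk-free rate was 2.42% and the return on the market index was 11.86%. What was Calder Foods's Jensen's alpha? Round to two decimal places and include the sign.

+2.92%

Market excess return = 11.86% − 2.42% = 9.44%
CAPM benchmark = R_f + β(R_m − R_f) = 2.42% + 1.43 × 9.44% = 15.9192%
α = actual − benchmark = 18.84% − 15.9192% = +2.92%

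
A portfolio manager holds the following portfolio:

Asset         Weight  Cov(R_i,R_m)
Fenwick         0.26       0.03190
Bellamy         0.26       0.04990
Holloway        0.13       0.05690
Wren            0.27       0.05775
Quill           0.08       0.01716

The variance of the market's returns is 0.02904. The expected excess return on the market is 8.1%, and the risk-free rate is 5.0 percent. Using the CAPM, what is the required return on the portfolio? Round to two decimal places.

β_Fenwick = 0.03190 / 0.02904 = 1.0985
β_Bellamy = 0.04990 / 0.02904 = 1.7183
β_Holloway = 0.05690 / 0.02904 = 1.9594
β_Wren = 0.05775 / 0.02904 = 1.9886
β_Quill = 0.01716 / 0.02904 = 0.5909
β_P = Σ w_i β_i = 0.26×1.0985 + 0.26×1.7183 + 0.13×1.9594 + 0.27×1.9886 + 0.08×0.5909 = 1.5713
E(R_P) = R_f + β_P × MRP = 5.0% + 1.5713 × 8.1% = 17.73%

17.73%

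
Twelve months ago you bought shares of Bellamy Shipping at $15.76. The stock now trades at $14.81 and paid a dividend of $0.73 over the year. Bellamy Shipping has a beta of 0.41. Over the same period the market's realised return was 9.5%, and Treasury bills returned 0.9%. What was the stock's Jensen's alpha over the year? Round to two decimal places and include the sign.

-5.82%

Realised HPR = (P1 + D1 − P0) / P0 = (14.81 + 0.73 − 15.76) / 15.76 = -0.22 / 15.76 = -1.3959%
MRP = 9.5% − 0.9% = 8.60%
CAPM required = R_f + β·MRP = 0.9% + 0.41 × 8.6% = 4.4260%
α = realised − required = -1.3959% − 4.4260% = -5.82%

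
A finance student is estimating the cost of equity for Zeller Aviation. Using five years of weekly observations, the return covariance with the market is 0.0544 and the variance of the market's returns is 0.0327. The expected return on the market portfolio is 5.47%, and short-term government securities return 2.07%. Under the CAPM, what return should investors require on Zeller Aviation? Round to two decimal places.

β = Cov(R_i, R_m) / Var(R_m) = 0.0544 / 0.0327 = 1.6636
MRP = 5.47% − 2.07% = 3.40%
E(R) = R_f + β × MRP = 2.07% + 1.6636 × 3.40% = 7.73%

7.73%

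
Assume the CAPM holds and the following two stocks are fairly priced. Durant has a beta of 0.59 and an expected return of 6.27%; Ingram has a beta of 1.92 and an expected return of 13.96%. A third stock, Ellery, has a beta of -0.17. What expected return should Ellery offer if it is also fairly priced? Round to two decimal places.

MRP (SML slope) = (13.96% − 6.27%) / (1.92 − 0.59) = 7.69% / 1.33 = 5.7820%
R_f (intercept) = 6.27% − 0.59 × 5.7820% = 2.8586%
E(R_Ellery) = R_f + β × MRP = 2.8586% + -0.17 × 5.7820% = 1.88%

1.88%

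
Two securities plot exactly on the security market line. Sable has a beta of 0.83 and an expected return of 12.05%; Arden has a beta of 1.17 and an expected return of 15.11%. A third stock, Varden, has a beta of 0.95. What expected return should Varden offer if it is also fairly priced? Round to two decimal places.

MRP (SML slope) = (15.11% − 12.05%) / (1.17 − 0.83) = 3.06% / 0.34 = 9.0000%
R_f (intercept) = 12.05% − 0.83 × 9.0000% = 4.5800%
E(R_Varden) = R_f + β × MRP = 4.5800% + 0.95 × 9.0000% = 13.13%

13.13%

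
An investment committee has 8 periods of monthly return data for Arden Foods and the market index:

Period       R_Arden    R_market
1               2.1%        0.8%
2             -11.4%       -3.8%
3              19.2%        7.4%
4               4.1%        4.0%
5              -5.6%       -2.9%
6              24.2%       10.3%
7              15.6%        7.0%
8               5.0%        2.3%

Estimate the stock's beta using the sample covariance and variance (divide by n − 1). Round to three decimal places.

Mean R_i = (2.1 − 11.4 + 19.2 + 4.1 − 5.6 + 24.2 + 15.6 + 5.0) / 8 = 6.6500%
Mean R_m = (0.8 − 3.8 + 7.4 + 4.0 − 2.9 + 10.3 + 7.0 + 2.3) / 8 = 3.1375%
Σ(R_i − R̄_i)(R_m − R̄_m) = 422.7650  ⇒  Cov = 422.7650 / 7 = 60.3950
Σ(R_m − R̄_m)² = 175.8788  ⇒  Var(R_m) = 175.8788 / 7 = 25.1255
β = Cov / Var(R_m) = 60.3950 / 25.1255 = 2.4037

2.404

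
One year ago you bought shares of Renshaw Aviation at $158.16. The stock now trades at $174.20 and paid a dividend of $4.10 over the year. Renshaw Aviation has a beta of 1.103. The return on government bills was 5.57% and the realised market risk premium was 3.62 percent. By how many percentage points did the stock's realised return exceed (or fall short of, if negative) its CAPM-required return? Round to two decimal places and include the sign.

+3.17%

Realised HPR = (P1 + D1 − P0) / P0 = (174.20 + 4.10 − 158.16) / 158.16 = 20.14 / 158.16 = 12.7339%
CAPM required = R_f + β·MRP = 5.57% + 1.103 × 3.62% = 9.56286%
α = realised − required = 12.7339% − 9.56286% = +3.17%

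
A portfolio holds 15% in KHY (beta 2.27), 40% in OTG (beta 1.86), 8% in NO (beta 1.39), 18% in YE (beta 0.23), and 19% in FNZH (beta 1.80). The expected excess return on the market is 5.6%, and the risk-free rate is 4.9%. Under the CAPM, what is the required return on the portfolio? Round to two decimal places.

β_P = Σ w_i β_i = 0.15×2.27 + 0.40×1.86 + 0.08×1.39 + 0.18×0.23 + 0.19×1.80 = 1.5791
E(R_P) = R_f + β_P × MRP = 4.9% + 1.5791 × 5.6% = 13.74%

13.74%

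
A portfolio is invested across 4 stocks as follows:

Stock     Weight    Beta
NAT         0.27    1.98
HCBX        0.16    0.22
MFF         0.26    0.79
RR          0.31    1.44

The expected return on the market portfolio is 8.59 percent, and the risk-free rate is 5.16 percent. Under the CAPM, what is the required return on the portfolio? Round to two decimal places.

9.35%

β_P = Σ w_i β_i = 0.27×1.98 + 0.16×0.22 + 0.26×0.79 + 0.31×1.44 = 1.2216
MRP = 8.59% − 5.16% = 3.43%
E(R_P) = R_f + β_P × MRP = 5.16% + 1.2216 × 3.43% = 9.35%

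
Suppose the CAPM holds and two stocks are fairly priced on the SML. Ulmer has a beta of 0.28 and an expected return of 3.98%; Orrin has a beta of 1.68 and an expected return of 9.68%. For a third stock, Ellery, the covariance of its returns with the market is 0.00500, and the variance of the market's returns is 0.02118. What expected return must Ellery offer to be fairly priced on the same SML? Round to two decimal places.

MRP = (9.68% − 3.98%) / (1.68 − 0.28) = 4.0714%
R_f = 3.98% − 0.28 × 4.0714% = 2.8400%
β_Ellery = Cov / Var(R_m) = 0.00500 / 0.02118 = 0.2361
E(R_Ellery) = R_f + β × MRP = 2.8400% + 0.2361 × 4.0714% = 3.80%

3.80%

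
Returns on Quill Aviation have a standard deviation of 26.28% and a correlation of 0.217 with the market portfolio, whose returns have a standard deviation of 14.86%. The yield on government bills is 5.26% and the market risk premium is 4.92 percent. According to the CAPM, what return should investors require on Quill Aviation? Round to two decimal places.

7.15%

β = ρ × σ_i / σ_m = 0.217 × 26.28% / 14.86% = 0.3838
E(R) = 5.26% + 0.3838 × 4.92% = 7.15%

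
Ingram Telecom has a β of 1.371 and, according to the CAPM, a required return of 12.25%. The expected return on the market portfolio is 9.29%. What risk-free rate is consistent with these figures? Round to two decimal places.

1.31%

E(R) = R_f + β(E(R_m) − R_f) = R_f(1 − β) + β·E(R_m)
12.25% = R_f × (1 − 1.371) + 1.371 × 9.29%
12.25% = R_f × -0.371 + 12.73659%
R_f = (12.25% − 12.73659%) / -0.371 = 1.31%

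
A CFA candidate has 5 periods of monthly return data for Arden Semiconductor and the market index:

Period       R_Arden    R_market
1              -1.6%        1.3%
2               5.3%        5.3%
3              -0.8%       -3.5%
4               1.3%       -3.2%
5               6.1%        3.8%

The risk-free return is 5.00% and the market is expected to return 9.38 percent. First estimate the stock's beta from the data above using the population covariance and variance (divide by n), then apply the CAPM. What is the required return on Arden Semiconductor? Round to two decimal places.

7.75%

Mean R_i = (-1.6 + 5.3 − 0.8 + 1.3 + 6.1) / 5 = 2.0600%
Mean R_m = (1.3 + 5.3 − 3.5 − 3.2 + 3.8) / 5 = 0.7400%
Σ(R_i − R̄_i)(R_m − R̄_m) = 40.2080  ⇒  Cov = 40.2080 / 5 = 8.0416
Σ(R_m − R̄_m)² = 63.9720  ⇒  Var(R_m) = 63.9720 / 5 = 12.7944
β = Cov / Var(R_m) = 8.0416 / 12.7944 = 0.6285
MRP = 9.38% − 5.00% = 4.38%
E(R) = R_f + β × MRP = 5.00% + 0.6285 × 4.38% = 7.75%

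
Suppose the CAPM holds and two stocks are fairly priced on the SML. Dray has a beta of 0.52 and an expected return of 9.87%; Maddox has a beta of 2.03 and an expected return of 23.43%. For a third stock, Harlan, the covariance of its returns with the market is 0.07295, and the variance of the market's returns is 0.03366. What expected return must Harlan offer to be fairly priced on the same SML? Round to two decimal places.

24.66%

MRP = (23.43% − 9.87%) / (2.03 − 0.52) = 8.9801%
R_f = 9.87% − 0.52 × 8.9801% = 5.2003%
β_Harlan = Cov / Var(R_m) = 0.07295 / 0.03366 = 2.1673
E(R_Harlan) = R_f + β × MRP = 5.2003% + 2.1673 × 8.9801% = 24.66%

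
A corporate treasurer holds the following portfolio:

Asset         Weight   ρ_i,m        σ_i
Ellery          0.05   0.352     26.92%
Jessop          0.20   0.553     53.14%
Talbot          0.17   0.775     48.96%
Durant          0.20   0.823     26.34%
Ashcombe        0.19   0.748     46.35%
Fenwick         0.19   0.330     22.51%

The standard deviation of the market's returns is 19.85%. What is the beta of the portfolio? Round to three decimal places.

1.266

β_Ellery = 0.352 × 26.92% / 19.85% = 0.4774
β_Jessop = 0.553 × 53.14% / 19.85% = 1.4804
β_Talbot = 0.775 × 48.96% / 19.85% = 1.9115
β_Durant = 0.823 × 26.34% / 19.85% = 1.0921
β_Ashcombe = 0.748 × 46.35% / 19.85% = 1.7466
β_Fenwick = 0.330 × 22.51% / 19.85% = 0.3742
β_P = Σ w_i β_i = 0.05×0.4774 + 0.20×1.4804 + 0.17×1.9115 + 0.20×1.0921 + 0.19×1.7466 + 0.19×0.3742 = 1.2663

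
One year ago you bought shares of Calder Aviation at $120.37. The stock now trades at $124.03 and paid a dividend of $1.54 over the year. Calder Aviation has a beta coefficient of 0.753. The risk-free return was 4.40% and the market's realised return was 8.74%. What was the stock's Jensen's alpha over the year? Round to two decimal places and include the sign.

Realised HPR = (P1 + D1 − P0) / P0 = (124.03 + 1.54 − 120.37) / 120.37 = 5.20 / 120.37 = 4.3200%
MRP = 8.74% − 4.40% = 4.34%
CAPM required = R_f + β·MRP = 4.40% + 0.753 × 4.34% = 7.66802%
α = realised − required = 4.3200% − 7.66802% = -3.35%

-3.35%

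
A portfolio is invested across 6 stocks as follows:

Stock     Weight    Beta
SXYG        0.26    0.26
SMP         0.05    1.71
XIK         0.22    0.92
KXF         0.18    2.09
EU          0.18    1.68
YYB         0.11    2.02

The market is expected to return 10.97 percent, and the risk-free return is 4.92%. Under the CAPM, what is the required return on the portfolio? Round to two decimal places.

12.52%

β_P = Σ w_i β_i = 0.26×0.26 + 0.05×1.71 + 0.22×0.92 + 0.18×2.09 + 0.18×1.68 + 0.11×2.02 = 1.2563
MRP = 10.97% − 4.92% = 6.05%
E(R_P) = R_f + β_P × MRP = 4.92% + 1.2563 × 6.05% = 12.52%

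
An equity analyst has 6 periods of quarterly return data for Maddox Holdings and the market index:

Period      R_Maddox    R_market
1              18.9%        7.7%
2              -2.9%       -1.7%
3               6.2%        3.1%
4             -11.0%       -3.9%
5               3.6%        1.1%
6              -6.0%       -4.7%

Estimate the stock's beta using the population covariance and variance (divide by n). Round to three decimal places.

2.206

Mean R_i = (18.9 − 2.9 + 6.2 − 11.0 + 3.6 − 6.0) / 6 = 1.4667%
Mean R_m = (7.7 − 1.7 + 3.1 − 3.9 + 1.1 − 4.7) / 6 = 0.2667%
Σ(R_i − R̄_i)(R_m − R̄_m) = 242.3933  ⇒  Cov = 242.3933 / 6 = 40.3989
Σ(R_m − R̄_m)² = 109.8733  ⇒  Var(R_m) = 109.8733 / 6 = 18.3122
β = Cov / Var(R_m) = 40.3989 / 18.3122 = 2.2061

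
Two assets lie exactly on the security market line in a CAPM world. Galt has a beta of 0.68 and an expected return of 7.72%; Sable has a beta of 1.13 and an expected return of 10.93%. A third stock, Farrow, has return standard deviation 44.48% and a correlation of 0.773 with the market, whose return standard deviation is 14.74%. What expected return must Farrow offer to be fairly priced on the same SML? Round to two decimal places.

19.51%

MRP = (10.93% − 7.72%) / (1.13 − 0.68) = 7.1333%
R_f = 7.72% − 0.68 × 7.1333% = 2.8694%
β_Farrow = ρ·σ_i/σ_m = 0.773 × 44.48 / 14.74 = 2.3326
E(R_Farrow) = R_f + β × MRP = 2.8694% + 2.3326 × 7.1333% = 19.51%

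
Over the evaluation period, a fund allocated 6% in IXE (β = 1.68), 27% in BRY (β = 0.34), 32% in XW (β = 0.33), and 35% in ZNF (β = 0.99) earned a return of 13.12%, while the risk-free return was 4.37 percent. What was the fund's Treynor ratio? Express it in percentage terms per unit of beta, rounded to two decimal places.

13.57%

β_P = 0.06×1.68 + 0.27×0.34 + 0.32×0.33 + 0.35×0.99 = 0.6447
Treynor = (R_P − R_f) / β_P = (13.12% − 4.37%) / 0.6447 = 8.75% / 0.6447 = 13.57%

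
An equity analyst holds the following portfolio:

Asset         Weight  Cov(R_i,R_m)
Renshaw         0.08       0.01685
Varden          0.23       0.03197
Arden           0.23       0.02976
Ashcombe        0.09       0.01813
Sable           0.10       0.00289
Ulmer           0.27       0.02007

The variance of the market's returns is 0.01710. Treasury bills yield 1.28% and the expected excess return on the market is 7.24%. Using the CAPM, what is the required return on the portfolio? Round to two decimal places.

β_Renshaw = 0.01685 / 0.01710 = 0.9854
β_Varden = 0.03197 / 0.01710 = 1.8696
β_Arden = 0.02976 / 0.01710 = 1.7404
β_Ashcombe = 0.01813 / 0.01710 = 1.0602
β_Sable = 0.00289 / 0.01710 = 0.1690
β_Ulmer = 0.02007 / 0.01710 = 1.1737
β_P = Σ w_i β_i = 0.08×0.9854 + 0.23×1.8696 + 0.23×1.7404 + 0.09×1.0602 + 0.10×0.1690 + 0.27×1.1737 = 1.3383
E(R_P) = R_f + β_P × MRP = 1.28% + 1.3383 × 7.24% = 10.97%

10.97%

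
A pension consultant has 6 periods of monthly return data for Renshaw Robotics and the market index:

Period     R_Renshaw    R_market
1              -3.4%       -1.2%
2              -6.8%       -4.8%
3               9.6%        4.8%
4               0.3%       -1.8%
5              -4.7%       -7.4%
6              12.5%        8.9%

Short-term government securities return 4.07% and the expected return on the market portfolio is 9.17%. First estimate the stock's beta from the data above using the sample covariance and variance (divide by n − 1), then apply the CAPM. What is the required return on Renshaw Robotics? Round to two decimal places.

Mean R_i = (-3.4 − 6.8 + 9.6 + 0.3 − 4.7 + 12.5) / 6 = 1.2500%
Mean R_m = (-1.2 − 4.8 + 4.8 − 1.8 − 7.4 + 8.9) / 6 = -0.2500%
Σ(R_i − R̄_i)(R_m − R̄_m) = 230.1650  ⇒  Cov = 230.1650 / 5 = 46.0330
Σ(R_m − R̄_m)² = 184.3550  ⇒  Var(R_m) = 184.3550 / 5 = 36.8710
β = Cov / Var(R_m) = 46.0330 / 36.8710 = 1.2485
MRP = 9.17% − 4.07% = 5.10%
E(R) = R_f + β × MRP = 4.07% + 1.2485 × 5.10% = 10.44%

10.44%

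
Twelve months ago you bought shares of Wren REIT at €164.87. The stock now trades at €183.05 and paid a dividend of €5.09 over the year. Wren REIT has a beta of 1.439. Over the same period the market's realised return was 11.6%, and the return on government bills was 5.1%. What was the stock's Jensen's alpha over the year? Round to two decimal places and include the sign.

-0.34%

Realised HPR = (P1 + D1 − P0) / P0 = (183.05 + 5.09 − 164.87) / 164.87 = 23.27 / 164.87 = 14.1142%
MRP = 11.6% − 5.1% = 6.50%
CAPM required = R_f + β·MRP = 5.1% + 1.439 × 6.5% = 14.4535%
α = realised − required = 14.1142% − 14.4535% = -0.34%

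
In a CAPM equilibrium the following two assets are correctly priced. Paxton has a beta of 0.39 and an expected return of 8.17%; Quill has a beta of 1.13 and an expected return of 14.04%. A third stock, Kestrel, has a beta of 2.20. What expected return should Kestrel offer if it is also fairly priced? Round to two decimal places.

22.53%

MRP (SML slope) = (14.04% − 8.17%) / (1.13 − 0.39) = 5.87% / 0.74 = 7.9324%
R_f (intercept) = 8.17% − 0.39 × 7.9324% = 5.0764%
E(R_Kestrel) = R_f + β × MRP = 5.0764% + 2.20 × 7.9324% = 22.53%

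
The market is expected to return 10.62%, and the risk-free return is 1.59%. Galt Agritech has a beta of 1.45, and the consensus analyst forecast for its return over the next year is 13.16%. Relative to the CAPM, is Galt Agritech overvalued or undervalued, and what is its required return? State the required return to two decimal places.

MRP = 10.62% − 1.59% = 9.03%
Required return = R_f + β·MRP = 1.59% + 1.45 × 9.03% = 14.68%
Forecast 13.16% < required 14.68% → the stock plots below the SML → overvalued.

Overvalued; required return 14.68%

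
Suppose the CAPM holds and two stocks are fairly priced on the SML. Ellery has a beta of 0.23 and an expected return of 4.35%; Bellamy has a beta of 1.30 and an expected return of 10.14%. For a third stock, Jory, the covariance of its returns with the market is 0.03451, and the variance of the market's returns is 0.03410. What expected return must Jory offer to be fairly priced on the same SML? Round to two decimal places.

MRP = (10.14% − 4.35%) / (1.30 − 0.23) = 5.4112%
R_f = 4.35% − 0.23 × 5.4112% = 3.1054%
β_Jory = Cov / Var(R_m) = 0.03451 / 0.03410 = 1.0120
E(R_Jory) = R_f + β × MRP = 3.1054% + 1.0120 × 5.4112% = 8.58%

8.58%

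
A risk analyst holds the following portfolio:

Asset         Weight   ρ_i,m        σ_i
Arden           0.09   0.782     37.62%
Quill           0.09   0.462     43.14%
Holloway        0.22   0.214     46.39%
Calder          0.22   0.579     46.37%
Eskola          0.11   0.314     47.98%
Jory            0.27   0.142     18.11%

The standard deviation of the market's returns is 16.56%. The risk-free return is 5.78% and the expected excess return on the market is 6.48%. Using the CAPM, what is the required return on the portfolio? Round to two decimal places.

11.60%

β_Arden = 0.782 × 37.62% / 16.56% = 1.7765
β_Quill = 0.462 × 43.14% / 16.56% = 1.2035
β_Holloway = 0.214 × 46.39% / 16.56% = 0.5995
β_Calder = 0.579 × 46.37% / 16.56% = 1.6213
β_Eskola = 0.314 × 47.98% / 16.56% = 0.9098
β_Jory = 0.142 × 18.11% / 16.56% = 0.1553
β_P = Σ w_i β_i = 0.09×1.7765 + 0.09×1.2035 + 0.22×0.5995 + 0.22×1.6213 + 0.11×0.9098 + 0.27×0.1553 = 0.8988
E(R_P) = R_f + β_P × MRP = 5.78% + 0.8988 × 6.48% = 11.60%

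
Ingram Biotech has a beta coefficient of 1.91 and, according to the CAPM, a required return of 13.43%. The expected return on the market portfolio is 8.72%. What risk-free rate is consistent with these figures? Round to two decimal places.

3.54%

E(R) = R_f + β(E(R_m) − R_f) = R_f(1 − β) + β·E(R_m)
13.43% = R_f × (1 − 1.91) + 1.91 × 8.72%
13.43% = R_f × -0.91 + 16.6552%
R_f = (13.43% − 16.6552%) / -0.91 = 3.54%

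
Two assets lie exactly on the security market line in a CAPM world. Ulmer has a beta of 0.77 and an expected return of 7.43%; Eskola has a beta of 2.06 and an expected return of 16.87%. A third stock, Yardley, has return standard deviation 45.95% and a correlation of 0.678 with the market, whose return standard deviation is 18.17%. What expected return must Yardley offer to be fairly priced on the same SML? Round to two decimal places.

MRP = (16.87% − 7.43%) / (2.06 − 0.77) = 7.3178%
R_f = 7.43% − 0.77 × 7.3178% = 1.7953%
β_Yardley = ρ·σ_i/σ_m = 0.678 × 45.95 / 18.17 = 1.7146
E(R_Yardley) = R_f + β × MRP = 1.7953% + 1.7146 × 7.3178% = 14.34%

14.34%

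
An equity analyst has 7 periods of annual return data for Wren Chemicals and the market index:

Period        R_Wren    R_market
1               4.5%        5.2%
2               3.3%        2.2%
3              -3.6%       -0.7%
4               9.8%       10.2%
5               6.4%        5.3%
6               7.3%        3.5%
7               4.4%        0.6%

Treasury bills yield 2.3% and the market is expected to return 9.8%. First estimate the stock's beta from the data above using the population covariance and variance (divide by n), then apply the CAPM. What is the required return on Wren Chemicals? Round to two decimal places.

Mean R_i = (4.5 + 3.3 − 3.6 + 9.8 + 6.4 + 7.3 + 4.4) / 7 = 4.5857%
Mean R_m = (5.2 + 2.2 − 0.7 + 10.2 + 5.3 + 3.5 + 0.6) / 7 = 3.7571%
Σ(R_i − R̄_i)(R_m − R̄_m) = 74.6457  ⇒  Cov = 74.6457 / 7 = 10.6637
Σ(R_m − R̄_m)² = 78.2971  ⇒  Var(R_m) = 78.2971 / 7 = 11.1853
β = Cov / Var(R_m) = 10.6637 / 11.1853 = 0.9534
MRP = 9.8% − 2.3% = 7.50%
E(R) = R_f + β × MRP = 2.3% + 0.9534 × 7.5% = 9.45%

9.45%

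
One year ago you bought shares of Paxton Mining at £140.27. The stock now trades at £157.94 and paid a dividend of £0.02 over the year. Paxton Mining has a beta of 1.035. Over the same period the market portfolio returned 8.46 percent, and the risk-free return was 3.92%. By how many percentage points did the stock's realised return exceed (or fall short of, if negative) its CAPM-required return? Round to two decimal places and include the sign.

Realised HPR = (P1 + D1 − P0) / P0 = (157.94 + 0.02 − 140.27) / 140.27 = 17.69 / 140.27 = 12.6114%
MRP = 8.46% − 3.92% = 4.54%
CAPM required = R_f + β·MRP = 3.92% + 1.035 × 4.54% = 8.61890%
α = realised − required = 12.6114% − 8.61890% = +3.99%

+3.99%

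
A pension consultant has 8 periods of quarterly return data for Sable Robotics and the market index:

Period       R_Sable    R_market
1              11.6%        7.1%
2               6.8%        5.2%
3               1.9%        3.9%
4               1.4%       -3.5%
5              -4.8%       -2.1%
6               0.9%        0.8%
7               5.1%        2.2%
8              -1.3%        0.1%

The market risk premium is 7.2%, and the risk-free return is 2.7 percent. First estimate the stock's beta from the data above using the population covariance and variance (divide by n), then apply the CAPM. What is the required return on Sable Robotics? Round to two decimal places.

Mean R_i = (11.6 + 6.8 + 1.9 + 1.4 − 4.8 + 0.9 + 5.1 − 1.3) / 8 = 2.7000%
Mean R_m = (7.1 + 5.2 + 3.9 − 3.5 − 2.1 + 0.8 + 2.2 + 0.1) / 8 = 1.7125%
Σ(R_i − R̄_i)(R_m − R̄_m) = 105.1300  ⇒  Cov = 105.1300 / 8 = 13.1413
Σ(R_m − R̄_m)² = 91.3488  ⇒  Var(R_m) = 91.3488 / 8 = 11.4186
β = Cov / Var(R_m) = 13.1413 / 11.4186 = 1.1509
E(R) = R_f + β × MRP = 2.7% + 1.1509 × 7.2% = 10.99%

10.99%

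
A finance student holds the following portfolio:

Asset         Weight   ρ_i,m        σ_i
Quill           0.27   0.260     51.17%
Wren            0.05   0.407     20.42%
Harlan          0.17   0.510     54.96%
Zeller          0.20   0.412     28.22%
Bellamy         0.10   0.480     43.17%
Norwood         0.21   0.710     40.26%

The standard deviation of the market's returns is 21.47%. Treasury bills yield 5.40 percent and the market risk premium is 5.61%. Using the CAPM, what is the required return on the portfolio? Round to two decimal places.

10.41%

β_Quill = 0.260 × 51.17% / 21.47% = 0.6197
β_Wren = 0.407 × 20.42% / 21.47% = 0.3871
β_Harlan = 0.510 × 54.96% / 21.47% = 1.3055
β_Zeller = 0.412 × 28.22% / 21.47% = 0.5415
β_Bellamy = 0.480 × 43.17% / 21.47% = 0.9651
β_Norwood = 0.710 × 40.26% / 21.47% = 1.3314
β_P = Σ w_i β_i = 0.27×0.6197 + 0.05×0.3871 + 0.17×1.3055 + 0.20×0.5415 + 0.10×0.9651 + 0.21×1.3314 = 0.8930
E(R_P) = R_f + β_P × MRP = 5.40% + 0.8930 × 5.61% = 10.41%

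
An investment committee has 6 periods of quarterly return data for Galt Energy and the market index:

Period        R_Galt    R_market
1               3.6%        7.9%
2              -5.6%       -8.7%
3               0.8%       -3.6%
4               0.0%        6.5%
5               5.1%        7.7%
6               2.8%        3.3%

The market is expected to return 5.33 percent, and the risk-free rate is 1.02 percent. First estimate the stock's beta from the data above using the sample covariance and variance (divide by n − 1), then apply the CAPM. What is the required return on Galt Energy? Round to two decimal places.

Mean R_i = (3.6 − 5.6 + 0.8 + 0.0 + 5.1 + 2.8) / 6 = 1.1167%
Mean R_m = (7.9 − 8.7 − 3.6 + 6.5 + 7.7 + 3.3) / 6 = 2.1833%
Σ(R_i − R̄_i)(R_m − R̄_m) = 108.1617  ⇒  Cov = 108.1617 / 5 = 21.6323
Σ(R_m − R̄_m)² = 234.8883  ⇒  Var(R_m) = 234.8883 / 5 = 46.9777
β = Cov / Var(R_m) = 21.6323 / 46.9777 = 0.4605
MRP = 5.33% − 1.02% = 4.31%
E(R) = R_f + β × MRP = 1.02% + 0.4605 × 4.31% = 3.00%

3.00%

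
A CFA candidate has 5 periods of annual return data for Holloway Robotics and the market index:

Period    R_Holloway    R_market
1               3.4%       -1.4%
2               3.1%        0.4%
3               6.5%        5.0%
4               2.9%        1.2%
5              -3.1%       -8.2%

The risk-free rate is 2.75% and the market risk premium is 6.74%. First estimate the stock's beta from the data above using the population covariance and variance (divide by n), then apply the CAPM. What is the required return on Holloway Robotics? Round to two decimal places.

Mean R_i = (3.4 + 3.1 + 6.5 + 2.9 − 3.1) / 5 = 2.5600%
Mean R_m = (-1.4 + 0.4 + 5.0 + 1.2 − 8.2) / 5 = -0.6000%
Σ(R_i − R̄_i)(R_m − R̄_m) = 65.5600  ⇒  Cov = 65.5600 / 5 = 13.1120
Σ(R_m − R̄_m)² = 94.0000  ⇒  Var(R_m) = 94.0000 / 5 = 18.8000
β = Cov / Var(R_m) = 13.1120 / 18.8000 = 0.6974
E(R) = R_f + β × MRP = 2.75% + 0.6974 × 6.74% = 7.45%

7.45%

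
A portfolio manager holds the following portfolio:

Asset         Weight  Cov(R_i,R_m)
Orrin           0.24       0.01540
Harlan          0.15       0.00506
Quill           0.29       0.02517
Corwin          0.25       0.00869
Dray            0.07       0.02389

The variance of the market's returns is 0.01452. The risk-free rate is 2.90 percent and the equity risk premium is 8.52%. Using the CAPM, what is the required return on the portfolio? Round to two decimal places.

β_Orrin = 0.01540 / 0.01452 = 1.0606
β_Harlan = 0.00506 / 0.01452 = 0.3485
β_Quill = 0.02517 / 0.01452 = 1.7335
β_Corwin = 0.00869 / 0.01452 = 0.5985
β_Dray = 0.02389 / 0.01452 = 1.6453
β_P = Σ w_i β_i = 0.24×1.0606 + 0.15×0.3485 + 0.29×1.7335 + 0.25×0.5985 + 0.07×1.6453 = 1.0743
E(R_P) = R_f + β_P × MRP = 2.90% + 1.0743 × 8.52% = 12.05%

12.05%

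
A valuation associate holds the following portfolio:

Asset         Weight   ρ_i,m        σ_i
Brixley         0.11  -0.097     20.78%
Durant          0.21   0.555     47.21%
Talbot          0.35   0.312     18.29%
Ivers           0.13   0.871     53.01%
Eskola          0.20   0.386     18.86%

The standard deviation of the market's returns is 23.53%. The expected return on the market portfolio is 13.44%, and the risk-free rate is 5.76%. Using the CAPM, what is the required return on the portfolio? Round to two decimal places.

β_Brixley = -0.097 × 20.78% / 23.53% = -0.0857
β_Durant = 0.555 × 47.21% / 23.53% = 1.1135
β_Talbot = 0.312 × 18.29% / 23.53% = 0.2425
β_Ivers = 0.871 × 53.01% / 23.53% = 1.9622
β_Eskola = 0.386 × 18.86% / 23.53% = 0.3094
β_P = Σ w_i β_i = 0.11×-0.0857 + 0.21×1.1135 + 0.35×0.2425 + 0.13×1.9622 + 0.20×0.3094 = 0.6262
MRP = 13.44% − 5.76% = 7.68%
E(R_P) = R_f + β_P × MRP = 5.76% + 0.6262 × 7.68% = 10.57%

10.57%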